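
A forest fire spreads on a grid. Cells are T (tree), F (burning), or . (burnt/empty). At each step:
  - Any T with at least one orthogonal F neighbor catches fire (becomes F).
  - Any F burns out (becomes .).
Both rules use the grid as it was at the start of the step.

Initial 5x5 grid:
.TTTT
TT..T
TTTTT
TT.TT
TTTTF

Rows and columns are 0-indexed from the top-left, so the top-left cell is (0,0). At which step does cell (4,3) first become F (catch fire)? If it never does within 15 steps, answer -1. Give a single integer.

Step 1: cell (4,3)='F' (+2 fires, +1 burnt)
  -> target ignites at step 1
Step 2: cell (4,3)='.' (+3 fires, +2 burnt)
Step 3: cell (4,3)='.' (+3 fires, +3 burnt)
Step 4: cell (4,3)='.' (+4 fires, +3 burnt)
Step 5: cell (4,3)='.' (+3 fires, +4 burnt)
Step 6: cell (4,3)='.' (+3 fires, +3 burnt)
Step 7: cell (4,3)='.' (+2 fires, +3 burnt)
Step 8: cell (4,3)='.' (+0 fires, +2 burnt)
  fire out at step 8

1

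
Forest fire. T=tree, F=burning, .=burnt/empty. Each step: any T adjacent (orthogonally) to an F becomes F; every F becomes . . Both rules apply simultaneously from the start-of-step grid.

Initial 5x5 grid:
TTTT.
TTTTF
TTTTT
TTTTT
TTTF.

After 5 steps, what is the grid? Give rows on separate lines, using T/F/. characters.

Step 1: 4 trees catch fire, 2 burn out
  TTTT.
  TTTF.
  TTTTF
  TTTFT
  TTF..
Step 2: 6 trees catch fire, 4 burn out
  TTTF.
  TTF..
  TTTF.
  TTF.F
  TF...
Step 3: 5 trees catch fire, 6 burn out
  TTF..
  TF...
  TTF..
  TF...
  F....
Step 4: 4 trees catch fire, 5 burn out
  TF...
  F....
  TF...
  F....
  .....
Step 5: 2 trees catch fire, 4 burn out
  F....
  .....
  F....
  .....
  .....

F....
.....
F....
.....
.....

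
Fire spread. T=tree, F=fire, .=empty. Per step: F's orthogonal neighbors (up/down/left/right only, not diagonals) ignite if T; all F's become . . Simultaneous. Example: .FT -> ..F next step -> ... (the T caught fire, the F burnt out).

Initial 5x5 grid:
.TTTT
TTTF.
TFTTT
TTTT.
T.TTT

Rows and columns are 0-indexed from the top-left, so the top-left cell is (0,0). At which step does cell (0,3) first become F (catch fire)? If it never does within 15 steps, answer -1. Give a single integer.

Step 1: cell (0,3)='F' (+7 fires, +2 burnt)
  -> target ignites at step 1
Step 2: cell (0,3)='.' (+8 fires, +7 burnt)
Step 3: cell (0,3)='.' (+3 fires, +8 burnt)
Step 4: cell (0,3)='.' (+1 fires, +3 burnt)
Step 5: cell (0,3)='.' (+0 fires, +1 burnt)
  fire out at step 5

1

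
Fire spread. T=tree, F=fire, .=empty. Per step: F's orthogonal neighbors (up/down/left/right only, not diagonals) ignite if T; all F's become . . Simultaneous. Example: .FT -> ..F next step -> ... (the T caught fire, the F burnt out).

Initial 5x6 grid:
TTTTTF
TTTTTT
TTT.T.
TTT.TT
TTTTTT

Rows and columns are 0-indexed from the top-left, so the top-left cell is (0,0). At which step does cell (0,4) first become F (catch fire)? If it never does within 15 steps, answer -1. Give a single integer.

Step 1: cell (0,4)='F' (+2 fires, +1 burnt)
  -> target ignites at step 1
Step 2: cell (0,4)='.' (+2 fires, +2 burnt)
Step 3: cell (0,4)='.' (+3 fires, +2 burnt)
Step 4: cell (0,4)='.' (+3 fires, +3 burnt)
Step 5: cell (0,4)='.' (+5 fires, +3 burnt)
Step 6: cell (0,4)='.' (+5 fires, +5 burnt)
Step 7: cell (0,4)='.' (+3 fires, +5 burnt)
Step 8: cell (0,4)='.' (+2 fires, +3 burnt)
Step 9: cell (0,4)='.' (+1 fires, +2 burnt)
Step 10: cell (0,4)='.' (+0 fires, +1 burnt)
  fire out at step 10

1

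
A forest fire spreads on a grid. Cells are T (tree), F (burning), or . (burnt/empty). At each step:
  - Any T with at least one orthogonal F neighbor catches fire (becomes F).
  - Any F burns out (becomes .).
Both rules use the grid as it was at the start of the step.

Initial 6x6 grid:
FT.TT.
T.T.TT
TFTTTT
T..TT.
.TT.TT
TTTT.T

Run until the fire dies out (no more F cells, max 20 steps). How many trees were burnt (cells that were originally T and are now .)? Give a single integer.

Answer: 18

Derivation:
Step 1: +4 fires, +2 burnt (F count now 4)
Step 2: +3 fires, +4 burnt (F count now 3)
Step 3: +2 fires, +3 burnt (F count now 2)
Step 4: +3 fires, +2 burnt (F count now 3)
Step 5: +3 fires, +3 burnt (F count now 3)
Step 6: +2 fires, +3 burnt (F count now 2)
Step 7: +1 fires, +2 burnt (F count now 1)
Step 8: +0 fires, +1 burnt (F count now 0)
Fire out after step 8
Initially T: 24, now '.': 30
Total burnt (originally-T cells now '.'): 18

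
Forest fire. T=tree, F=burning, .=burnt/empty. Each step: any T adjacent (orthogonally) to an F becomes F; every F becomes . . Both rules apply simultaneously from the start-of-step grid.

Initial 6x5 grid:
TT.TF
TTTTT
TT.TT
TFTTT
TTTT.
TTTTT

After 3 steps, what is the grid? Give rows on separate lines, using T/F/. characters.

Step 1: 6 trees catch fire, 2 burn out
  TT.F.
  TTTTF
  TF.TT
  F.FTT
  TFTT.
  TTTTT
Step 2: 8 trees catch fire, 6 burn out
  TT...
  TFTF.
  F..TF
  ...FT
  F.FT.
  TFTTT
Step 3: 8 trees catch fire, 8 burn out
  TF...
  F.F..
  ...F.
  ....F
  ...F.
  F.FTT

TF...
F.F..
...F.
....F
...F.
F.FTT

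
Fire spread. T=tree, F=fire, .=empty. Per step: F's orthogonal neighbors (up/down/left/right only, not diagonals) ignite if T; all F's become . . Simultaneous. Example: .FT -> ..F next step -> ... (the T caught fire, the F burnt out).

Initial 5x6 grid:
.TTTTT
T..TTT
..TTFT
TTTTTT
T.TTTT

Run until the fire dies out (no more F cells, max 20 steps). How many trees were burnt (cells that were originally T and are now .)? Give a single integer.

Step 1: +4 fires, +1 burnt (F count now 4)
Step 2: +7 fires, +4 burnt (F count now 7)
Step 3: +5 fires, +7 burnt (F count now 5)
Step 4: +3 fires, +5 burnt (F count now 3)
Step 5: +2 fires, +3 burnt (F count now 2)
Step 6: +1 fires, +2 burnt (F count now 1)
Step 7: +0 fires, +1 burnt (F count now 0)
Fire out after step 7
Initially T: 23, now '.': 29
Total burnt (originally-T cells now '.'): 22

Answer: 22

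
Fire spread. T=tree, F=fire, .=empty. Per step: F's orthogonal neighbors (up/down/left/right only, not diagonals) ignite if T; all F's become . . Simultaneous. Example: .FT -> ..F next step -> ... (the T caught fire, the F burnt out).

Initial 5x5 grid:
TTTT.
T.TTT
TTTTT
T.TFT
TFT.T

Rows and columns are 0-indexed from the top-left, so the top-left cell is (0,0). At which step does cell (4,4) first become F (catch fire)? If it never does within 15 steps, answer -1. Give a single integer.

Step 1: cell (4,4)='T' (+5 fires, +2 burnt)
Step 2: cell (4,4)='F' (+5 fires, +5 burnt)
  -> target ignites at step 2
Step 3: cell (4,4)='.' (+5 fires, +5 burnt)
Step 4: cell (4,4)='.' (+2 fires, +5 burnt)
Step 5: cell (4,4)='.' (+2 fires, +2 burnt)
Step 6: cell (4,4)='.' (+0 fires, +2 burnt)
  fire out at step 6

2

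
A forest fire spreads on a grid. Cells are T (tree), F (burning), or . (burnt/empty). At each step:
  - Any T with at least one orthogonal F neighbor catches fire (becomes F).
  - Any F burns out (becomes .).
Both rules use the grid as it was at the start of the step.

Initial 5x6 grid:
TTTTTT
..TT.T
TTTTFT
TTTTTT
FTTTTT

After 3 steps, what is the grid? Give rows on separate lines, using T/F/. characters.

Step 1: 5 trees catch fire, 2 burn out
  TTTTTT
  ..TT.T
  TTTF.F
  FTTTFT
  .FTTTT
Step 2: 9 trees catch fire, 5 burn out
  TTTTTT
  ..TF.F
  FTF...
  .FTF.F
  ..FTFT
Step 3: 7 trees catch fire, 9 burn out
  TTTFTF
  ..F...
  .F....
  ..F...
  ...F.F

TTTFTF
..F...
.F....
..F...
...F.F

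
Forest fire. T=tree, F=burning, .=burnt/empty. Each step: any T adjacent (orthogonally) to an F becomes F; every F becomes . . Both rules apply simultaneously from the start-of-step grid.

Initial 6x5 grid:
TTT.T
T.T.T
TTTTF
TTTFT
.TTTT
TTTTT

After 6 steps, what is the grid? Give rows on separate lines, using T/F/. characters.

Step 1: 5 trees catch fire, 2 burn out
  TTT.T
  T.T.F
  TTTF.
  TTF.F
  .TTFT
  TTTTT
Step 2: 6 trees catch fire, 5 burn out
  TTT.F
  T.T..
  TTF..
  TF...
  .TF.F
  TTTFT
Step 3: 6 trees catch fire, 6 burn out
  TTT..
  T.F..
  TF...
  F....
  .F...
  TTF.F
Step 4: 3 trees catch fire, 6 burn out
  TTF..
  T....
  F....
  .....
  .....
  TF...
Step 5: 3 trees catch fire, 3 burn out
  TF...
  F....
  .....
  .....
  .....
  F....
Step 6: 1 trees catch fire, 3 burn out
  F....
  .....
  .....
  .....
  .....
  .....

F....
.....
.....
.....
.....
.....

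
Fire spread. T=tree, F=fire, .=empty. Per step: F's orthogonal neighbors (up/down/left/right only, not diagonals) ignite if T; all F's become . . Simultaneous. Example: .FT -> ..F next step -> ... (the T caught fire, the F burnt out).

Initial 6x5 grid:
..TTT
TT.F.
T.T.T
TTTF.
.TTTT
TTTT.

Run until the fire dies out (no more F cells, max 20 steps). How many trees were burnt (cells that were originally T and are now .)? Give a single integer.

Step 1: +3 fires, +2 burnt (F count now 3)
Step 2: +7 fires, +3 burnt (F count now 7)
Step 3: +3 fires, +7 burnt (F count now 3)
Step 4: +2 fires, +3 burnt (F count now 2)
Step 5: +2 fires, +2 burnt (F count now 2)
Step 6: +1 fires, +2 burnt (F count now 1)
Step 7: +0 fires, +1 burnt (F count now 0)
Fire out after step 7
Initially T: 19, now '.': 29
Total burnt (originally-T cells now '.'): 18

Answer: 18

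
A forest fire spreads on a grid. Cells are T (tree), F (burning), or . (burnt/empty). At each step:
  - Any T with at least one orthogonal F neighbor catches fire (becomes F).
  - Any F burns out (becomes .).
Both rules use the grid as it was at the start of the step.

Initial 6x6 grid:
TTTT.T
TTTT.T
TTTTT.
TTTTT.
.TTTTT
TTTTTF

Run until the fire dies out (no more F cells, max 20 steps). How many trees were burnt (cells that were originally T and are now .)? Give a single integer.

Step 1: +2 fires, +1 burnt (F count now 2)
Step 2: +2 fires, +2 burnt (F count now 2)
Step 3: +3 fires, +2 burnt (F count now 3)
Step 4: +4 fires, +3 burnt (F count now 4)
Step 5: +4 fires, +4 burnt (F count now 4)
Step 6: +3 fires, +4 burnt (F count now 3)
Step 7: +4 fires, +3 burnt (F count now 4)
Step 8: +3 fires, +4 burnt (F count now 3)
Step 9: +2 fires, +3 burnt (F count now 2)
Step 10: +1 fires, +2 burnt (F count now 1)
Step 11: +0 fires, +1 burnt (F count now 0)
Fire out after step 11
Initially T: 30, now '.': 34
Total burnt (originally-T cells now '.'): 28

Answer: 28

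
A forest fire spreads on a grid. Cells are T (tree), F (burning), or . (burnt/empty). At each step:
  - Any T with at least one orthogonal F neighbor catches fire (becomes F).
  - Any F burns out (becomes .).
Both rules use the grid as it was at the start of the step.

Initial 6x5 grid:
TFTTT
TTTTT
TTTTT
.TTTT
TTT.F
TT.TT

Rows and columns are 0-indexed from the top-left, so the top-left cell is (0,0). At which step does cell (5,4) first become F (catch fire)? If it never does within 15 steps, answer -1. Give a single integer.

Step 1: cell (5,4)='F' (+5 fires, +2 burnt)
  -> target ignites at step 1
Step 2: cell (5,4)='.' (+7 fires, +5 burnt)
Step 3: cell (5,4)='.' (+8 fires, +7 burnt)
Step 4: cell (5,4)='.' (+2 fires, +8 burnt)
Step 5: cell (5,4)='.' (+2 fires, +2 burnt)
Step 6: cell (5,4)='.' (+1 fires, +2 burnt)
Step 7: cell (5,4)='.' (+0 fires, +1 burnt)
  fire out at step 7

1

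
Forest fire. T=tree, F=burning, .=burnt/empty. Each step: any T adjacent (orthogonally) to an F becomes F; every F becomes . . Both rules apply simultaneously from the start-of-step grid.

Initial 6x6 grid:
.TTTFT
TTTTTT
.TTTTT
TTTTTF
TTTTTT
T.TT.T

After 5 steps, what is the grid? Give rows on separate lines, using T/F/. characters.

Step 1: 6 trees catch fire, 2 burn out
  .TTF.F
  TTTTFT
  .TTTTF
  TTTTF.
  TTTTTF
  T.TT.T
Step 2: 7 trees catch fire, 6 burn out
  .TF...
  TTTF.F
  .TTTF.
  TTTF..
  TTTTF.
  T.TT.F
Step 3: 5 trees catch fire, 7 burn out
  .F....
  TTF...
  .TTF..
  TTF...
  TTTF..
  T.TT..
Step 4: 5 trees catch fire, 5 burn out
  ......
  TF....
  .TF...
  TF....
  TTF...
  T.TF..
Step 5: 5 trees catch fire, 5 burn out
  ......
  F.....
  .F....
  F.....
  TF....
  T.F...

......
F.....
.F....
F.....
TF....
T.F...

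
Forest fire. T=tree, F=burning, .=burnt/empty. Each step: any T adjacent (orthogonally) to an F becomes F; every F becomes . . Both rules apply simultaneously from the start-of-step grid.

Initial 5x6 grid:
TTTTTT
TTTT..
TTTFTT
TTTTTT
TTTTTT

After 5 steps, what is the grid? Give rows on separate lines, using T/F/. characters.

Step 1: 4 trees catch fire, 1 burn out
  TTTTTT
  TTTF..
  TTF.FT
  TTTFTT
  TTTTTT
Step 2: 7 trees catch fire, 4 burn out
  TTTFTT
  TTF...
  TF...F
  TTF.FT
  TTTFTT
Step 3: 8 trees catch fire, 7 burn out
  TTF.FT
  TF....
  F.....
  TF...F
  TTF.FT
Step 4: 6 trees catch fire, 8 burn out
  TF...F
  F.....
  ......
  F.....
  TF...F
Step 5: 2 trees catch fire, 6 burn out
  F.....
  ......
  ......
  ......
  F.....

F.....
......
......
......
F.....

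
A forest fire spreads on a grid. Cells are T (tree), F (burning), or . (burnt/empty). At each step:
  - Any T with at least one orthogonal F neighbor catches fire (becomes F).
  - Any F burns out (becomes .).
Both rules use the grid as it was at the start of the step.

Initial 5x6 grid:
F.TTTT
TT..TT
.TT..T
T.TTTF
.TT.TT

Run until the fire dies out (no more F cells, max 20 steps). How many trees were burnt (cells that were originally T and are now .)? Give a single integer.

Answer: 18

Derivation:
Step 1: +4 fires, +2 burnt (F count now 4)
Step 2: +4 fires, +4 burnt (F count now 4)
Step 3: +4 fires, +4 burnt (F count now 4)
Step 4: +3 fires, +4 burnt (F count now 3)
Step 5: +2 fires, +3 burnt (F count now 2)
Step 6: +1 fires, +2 burnt (F count now 1)
Step 7: +0 fires, +1 burnt (F count now 0)
Fire out after step 7
Initially T: 19, now '.': 29
Total burnt (originally-T cells now '.'): 18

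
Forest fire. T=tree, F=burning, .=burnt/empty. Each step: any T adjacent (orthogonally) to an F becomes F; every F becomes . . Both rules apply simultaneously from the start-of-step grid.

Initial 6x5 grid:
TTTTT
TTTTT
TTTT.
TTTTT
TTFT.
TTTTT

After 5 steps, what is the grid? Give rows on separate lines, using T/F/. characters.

Step 1: 4 trees catch fire, 1 burn out
  TTTTT
  TTTTT
  TTTT.
  TTFTT
  TF.F.
  TTFTT
Step 2: 6 trees catch fire, 4 burn out
  TTTTT
  TTTTT
  TTFT.
  TF.FT
  F....
  TF.FT
Step 3: 7 trees catch fire, 6 burn out
  TTTTT
  TTFTT
  TF.F.
  F...F
  .....
  F...F
Step 4: 4 trees catch fire, 7 burn out
  TTFTT
  TF.FT
  F....
  .....
  .....
  .....
Step 5: 4 trees catch fire, 4 burn out
  TF.FT
  F...F
  .....
  .....
  .....
  .....

TF.FT
F...F
.....
.....
.....
.....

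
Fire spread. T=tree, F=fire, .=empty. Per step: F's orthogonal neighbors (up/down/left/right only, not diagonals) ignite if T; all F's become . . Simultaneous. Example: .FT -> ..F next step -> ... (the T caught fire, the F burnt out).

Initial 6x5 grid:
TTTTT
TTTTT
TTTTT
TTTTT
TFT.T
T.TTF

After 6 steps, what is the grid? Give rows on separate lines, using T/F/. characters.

Step 1: 5 trees catch fire, 2 burn out
  TTTTT
  TTTTT
  TTTTT
  TFTTT
  F.F.F
  T.TF.
Step 2: 6 trees catch fire, 5 burn out
  TTTTT
  TTTTT
  TFTTT
  F.FTF
  .....
  F.F..
Step 3: 5 trees catch fire, 6 burn out
  TTTTT
  TFTTT
  F.FTF
  ...F.
  .....
  .....
Step 4: 5 trees catch fire, 5 burn out
  TFTTT
  F.FTF
  ...F.
  .....
  .....
  .....
Step 5: 4 trees catch fire, 5 burn out
  F.FTF
  ...F.
  .....
  .....
  .....
  .....
Step 6: 1 trees catch fire, 4 burn out
  ...F.
  .....
  .....
  .....
  .....
  .....

...F.
.....
.....
.....
.....
.....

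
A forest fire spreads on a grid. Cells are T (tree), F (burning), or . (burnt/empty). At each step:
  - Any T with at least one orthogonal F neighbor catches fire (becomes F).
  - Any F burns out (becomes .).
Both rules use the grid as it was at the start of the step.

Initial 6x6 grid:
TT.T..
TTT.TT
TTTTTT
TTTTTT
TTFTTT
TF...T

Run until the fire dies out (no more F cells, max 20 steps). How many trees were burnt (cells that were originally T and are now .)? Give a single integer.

Step 1: +4 fires, +2 burnt (F count now 4)
Step 2: +5 fires, +4 burnt (F count now 5)
Step 3: +6 fires, +5 burnt (F count now 6)
Step 4: +5 fires, +6 burnt (F count now 5)
Step 5: +4 fires, +5 burnt (F count now 4)
Step 6: +2 fires, +4 burnt (F count now 2)
Step 7: +0 fires, +2 burnt (F count now 0)
Fire out after step 7
Initially T: 27, now '.': 35
Total burnt (originally-T cells now '.'): 26

Answer: 26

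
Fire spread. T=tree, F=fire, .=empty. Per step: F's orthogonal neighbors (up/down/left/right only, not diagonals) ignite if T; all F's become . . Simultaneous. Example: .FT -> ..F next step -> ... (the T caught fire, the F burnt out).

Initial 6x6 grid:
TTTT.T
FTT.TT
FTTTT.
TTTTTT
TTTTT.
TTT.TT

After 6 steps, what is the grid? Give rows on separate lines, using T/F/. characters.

Step 1: 4 trees catch fire, 2 burn out
  FTTT.T
  .FT.TT
  .FTTT.
  FTTTTT
  TTTTT.
  TTT.TT
Step 2: 5 trees catch fire, 4 burn out
  .FTT.T
  ..F.TT
  ..FTT.
  .FTTTT
  FTTTT.
  TTT.TT
Step 3: 5 trees catch fire, 5 burn out
  ..FT.T
  ....TT
  ...FT.
  ..FTTT
  .FTTT.
  FTT.TT
Step 4: 5 trees catch fire, 5 burn out
  ...F.T
  ....TT
  ....F.
  ...FTT
  ..FTT.
  .FT.TT
Step 5: 4 trees catch fire, 5 burn out
  .....T
  ....FT
  ......
  ....FT
  ...FT.
  ..F.TT
Step 6: 3 trees catch fire, 4 burn out
  .....T
  .....F
  ......
  .....F
  ....F.
  ....TT

.....T
.....F
......
.....F
....F.
....TT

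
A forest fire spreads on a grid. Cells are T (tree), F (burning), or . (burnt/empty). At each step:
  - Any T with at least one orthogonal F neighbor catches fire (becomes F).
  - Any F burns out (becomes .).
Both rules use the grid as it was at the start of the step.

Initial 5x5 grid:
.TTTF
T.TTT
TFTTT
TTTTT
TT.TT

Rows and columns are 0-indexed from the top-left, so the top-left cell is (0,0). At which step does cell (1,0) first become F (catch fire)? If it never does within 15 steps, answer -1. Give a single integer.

Step 1: cell (1,0)='T' (+5 fires, +2 burnt)
Step 2: cell (1,0)='F' (+9 fires, +5 burnt)
  -> target ignites at step 2
Step 3: cell (1,0)='.' (+4 fires, +9 burnt)
Step 4: cell (1,0)='.' (+2 fires, +4 burnt)
Step 5: cell (1,0)='.' (+0 fires, +2 burnt)
  fire out at step 5

2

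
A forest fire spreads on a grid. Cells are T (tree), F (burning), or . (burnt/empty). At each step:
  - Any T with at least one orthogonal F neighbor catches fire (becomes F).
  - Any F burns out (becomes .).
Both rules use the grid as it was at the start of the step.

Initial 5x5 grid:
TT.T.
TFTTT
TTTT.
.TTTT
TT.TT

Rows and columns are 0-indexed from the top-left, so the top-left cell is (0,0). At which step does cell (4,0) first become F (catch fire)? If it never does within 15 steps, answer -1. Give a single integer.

Step 1: cell (4,0)='T' (+4 fires, +1 burnt)
Step 2: cell (4,0)='T' (+5 fires, +4 burnt)
Step 3: cell (4,0)='T' (+5 fires, +5 burnt)
Step 4: cell (4,0)='F' (+2 fires, +5 burnt)
  -> target ignites at step 4
Step 5: cell (4,0)='.' (+2 fires, +2 burnt)
Step 6: cell (4,0)='.' (+1 fires, +2 burnt)
Step 7: cell (4,0)='.' (+0 fires, +1 burnt)
  fire out at step 7

4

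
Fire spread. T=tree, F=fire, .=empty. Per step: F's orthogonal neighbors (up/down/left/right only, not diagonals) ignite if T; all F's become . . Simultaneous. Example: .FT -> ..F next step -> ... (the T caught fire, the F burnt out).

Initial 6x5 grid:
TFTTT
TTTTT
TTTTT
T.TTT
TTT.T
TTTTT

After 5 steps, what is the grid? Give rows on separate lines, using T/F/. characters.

Step 1: 3 trees catch fire, 1 burn out
  F.FTT
  TFTTT
  TTTTT
  T.TTT
  TTT.T
  TTTTT
Step 2: 4 trees catch fire, 3 burn out
  ...FT
  F.FTT
  TFTTT
  T.TTT
  TTT.T
  TTTTT
Step 3: 4 trees catch fire, 4 burn out
  ....F
  ...FT
  F.FTT
  T.TTT
  TTT.T
  TTTTT
Step 4: 4 trees catch fire, 4 burn out
  .....
  ....F
  ...FT
  F.FTT
  TTT.T
  TTTTT
Step 5: 4 trees catch fire, 4 burn out
  .....
  .....
  ....F
  ...FT
  FTF.T
  TTTTT

.....
.....
....F
...FT
FTF.T
TTTTT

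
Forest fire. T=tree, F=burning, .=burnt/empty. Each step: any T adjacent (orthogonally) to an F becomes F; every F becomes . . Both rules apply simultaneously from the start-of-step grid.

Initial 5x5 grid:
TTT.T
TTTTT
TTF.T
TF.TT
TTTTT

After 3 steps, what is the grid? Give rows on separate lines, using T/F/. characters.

Step 1: 4 trees catch fire, 2 burn out
  TTT.T
  TTFTT
  TF..T
  F..TT
  TFTTT
Step 2: 6 trees catch fire, 4 burn out
  TTF.T
  TF.FT
  F...T
  ...TT
  F.FTT
Step 3: 4 trees catch fire, 6 burn out
  TF..T
  F...F
  ....T
  ...TT
  ...FT

TF..T
F...F
....T
...TT
...FT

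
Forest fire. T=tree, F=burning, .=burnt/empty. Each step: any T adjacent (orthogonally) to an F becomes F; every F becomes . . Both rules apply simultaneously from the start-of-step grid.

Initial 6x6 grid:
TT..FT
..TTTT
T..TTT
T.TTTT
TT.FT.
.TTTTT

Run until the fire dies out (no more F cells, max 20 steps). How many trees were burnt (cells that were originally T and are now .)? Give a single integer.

Step 1: +5 fires, +2 burnt (F count now 5)
Step 2: +8 fires, +5 burnt (F count now 8)
Step 3: +5 fires, +8 burnt (F count now 5)
Step 4: +1 fires, +5 burnt (F count now 1)
Step 5: +1 fires, +1 burnt (F count now 1)
Step 6: +1 fires, +1 burnt (F count now 1)
Step 7: +1 fires, +1 burnt (F count now 1)
Step 8: +0 fires, +1 burnt (F count now 0)
Fire out after step 8
Initially T: 24, now '.': 34
Total burnt (originally-T cells now '.'): 22

Answer: 22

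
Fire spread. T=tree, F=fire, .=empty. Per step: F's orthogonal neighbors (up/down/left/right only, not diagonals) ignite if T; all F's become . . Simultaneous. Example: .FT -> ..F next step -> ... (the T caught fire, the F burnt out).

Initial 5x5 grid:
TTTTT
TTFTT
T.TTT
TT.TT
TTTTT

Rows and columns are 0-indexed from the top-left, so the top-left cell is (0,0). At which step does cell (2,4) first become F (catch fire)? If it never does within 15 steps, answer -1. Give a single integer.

Step 1: cell (2,4)='T' (+4 fires, +1 burnt)
Step 2: cell (2,4)='T' (+5 fires, +4 burnt)
Step 3: cell (2,4)='F' (+5 fires, +5 burnt)
  -> target ignites at step 3
Step 4: cell (2,4)='.' (+3 fires, +5 burnt)
Step 5: cell (2,4)='.' (+4 fires, +3 burnt)
Step 6: cell (2,4)='.' (+1 fires, +4 burnt)
Step 7: cell (2,4)='.' (+0 fires, +1 burnt)
  fire out at step 7

3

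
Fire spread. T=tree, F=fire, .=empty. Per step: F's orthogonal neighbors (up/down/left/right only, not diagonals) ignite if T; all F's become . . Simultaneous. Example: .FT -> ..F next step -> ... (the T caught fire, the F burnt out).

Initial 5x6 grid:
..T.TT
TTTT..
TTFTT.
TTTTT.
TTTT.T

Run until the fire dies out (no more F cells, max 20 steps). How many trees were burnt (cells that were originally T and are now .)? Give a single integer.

Answer: 18

Derivation:
Step 1: +4 fires, +1 burnt (F count now 4)
Step 2: +8 fires, +4 burnt (F count now 8)
Step 3: +5 fires, +8 burnt (F count now 5)
Step 4: +1 fires, +5 burnt (F count now 1)
Step 5: +0 fires, +1 burnt (F count now 0)
Fire out after step 5
Initially T: 21, now '.': 27
Total burnt (originally-T cells now '.'): 18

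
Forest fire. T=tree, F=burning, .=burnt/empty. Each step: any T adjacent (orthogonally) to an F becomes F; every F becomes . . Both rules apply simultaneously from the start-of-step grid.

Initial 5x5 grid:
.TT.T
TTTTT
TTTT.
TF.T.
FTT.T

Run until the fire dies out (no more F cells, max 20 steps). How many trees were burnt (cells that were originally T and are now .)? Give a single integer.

Step 1: +3 fires, +2 burnt (F count now 3)
Step 2: +4 fires, +3 burnt (F count now 4)
Step 3: +4 fires, +4 burnt (F count now 4)
Step 4: +3 fires, +4 burnt (F count now 3)
Step 5: +1 fires, +3 burnt (F count now 1)
Step 6: +1 fires, +1 burnt (F count now 1)
Step 7: +0 fires, +1 burnt (F count now 0)
Fire out after step 7
Initially T: 17, now '.': 24
Total burnt (originally-T cells now '.'): 16

Answer: 16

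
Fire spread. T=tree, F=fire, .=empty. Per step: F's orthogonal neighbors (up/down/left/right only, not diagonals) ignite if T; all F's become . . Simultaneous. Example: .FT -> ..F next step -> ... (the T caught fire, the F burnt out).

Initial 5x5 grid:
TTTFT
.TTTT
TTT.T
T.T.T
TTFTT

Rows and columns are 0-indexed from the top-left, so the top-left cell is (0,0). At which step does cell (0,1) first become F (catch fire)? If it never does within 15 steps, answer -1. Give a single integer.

Step 1: cell (0,1)='T' (+6 fires, +2 burnt)
Step 2: cell (0,1)='F' (+6 fires, +6 burnt)
  -> target ignites at step 2
Step 3: cell (0,1)='.' (+6 fires, +6 burnt)
Step 4: cell (0,1)='.' (+1 fires, +6 burnt)
Step 5: cell (0,1)='.' (+0 fires, +1 burnt)
  fire out at step 5

2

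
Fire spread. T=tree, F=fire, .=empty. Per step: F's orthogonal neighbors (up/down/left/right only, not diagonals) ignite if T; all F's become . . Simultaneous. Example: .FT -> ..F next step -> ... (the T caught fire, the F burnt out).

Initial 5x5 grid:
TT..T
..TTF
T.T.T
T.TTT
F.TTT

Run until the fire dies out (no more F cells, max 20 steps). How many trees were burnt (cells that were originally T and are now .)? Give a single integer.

Answer: 13

Derivation:
Step 1: +4 fires, +2 burnt (F count now 4)
Step 2: +3 fires, +4 burnt (F count now 3)
Step 3: +3 fires, +3 burnt (F count now 3)
Step 4: +2 fires, +3 burnt (F count now 2)
Step 5: +1 fires, +2 burnt (F count now 1)
Step 6: +0 fires, +1 burnt (F count now 0)
Fire out after step 6
Initially T: 15, now '.': 23
Total burnt (originally-T cells now '.'): 13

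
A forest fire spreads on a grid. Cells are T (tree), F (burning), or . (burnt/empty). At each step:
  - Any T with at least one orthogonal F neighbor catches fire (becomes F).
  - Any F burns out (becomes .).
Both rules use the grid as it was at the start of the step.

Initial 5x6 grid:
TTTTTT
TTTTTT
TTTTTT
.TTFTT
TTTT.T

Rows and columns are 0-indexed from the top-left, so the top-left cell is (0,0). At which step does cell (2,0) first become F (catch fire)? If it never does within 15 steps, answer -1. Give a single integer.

Step 1: cell (2,0)='T' (+4 fires, +1 burnt)
Step 2: cell (2,0)='T' (+6 fires, +4 burnt)
Step 3: cell (2,0)='T' (+7 fires, +6 burnt)
Step 4: cell (2,0)='F' (+6 fires, +7 burnt)
  -> target ignites at step 4
Step 5: cell (2,0)='.' (+3 fires, +6 burnt)
Step 6: cell (2,0)='.' (+1 fires, +3 burnt)
Step 7: cell (2,0)='.' (+0 fires, +1 burnt)
  fire out at step 7

4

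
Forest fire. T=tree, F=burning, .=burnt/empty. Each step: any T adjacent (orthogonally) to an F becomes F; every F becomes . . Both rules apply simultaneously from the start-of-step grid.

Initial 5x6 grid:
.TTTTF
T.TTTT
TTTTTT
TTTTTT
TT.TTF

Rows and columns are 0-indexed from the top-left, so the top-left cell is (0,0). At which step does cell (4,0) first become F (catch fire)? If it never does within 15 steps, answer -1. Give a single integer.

Step 1: cell (4,0)='T' (+4 fires, +2 burnt)
Step 2: cell (4,0)='T' (+5 fires, +4 burnt)
Step 3: cell (4,0)='T' (+4 fires, +5 burnt)
Step 4: cell (4,0)='T' (+4 fires, +4 burnt)
Step 5: cell (4,0)='T' (+2 fires, +4 burnt)
Step 6: cell (4,0)='T' (+3 fires, +2 burnt)
Step 7: cell (4,0)='F' (+2 fires, +3 burnt)
  -> target ignites at step 7
Step 8: cell (4,0)='.' (+1 fires, +2 burnt)
Step 9: cell (4,0)='.' (+0 fires, +1 burnt)
  fire out at step 9

7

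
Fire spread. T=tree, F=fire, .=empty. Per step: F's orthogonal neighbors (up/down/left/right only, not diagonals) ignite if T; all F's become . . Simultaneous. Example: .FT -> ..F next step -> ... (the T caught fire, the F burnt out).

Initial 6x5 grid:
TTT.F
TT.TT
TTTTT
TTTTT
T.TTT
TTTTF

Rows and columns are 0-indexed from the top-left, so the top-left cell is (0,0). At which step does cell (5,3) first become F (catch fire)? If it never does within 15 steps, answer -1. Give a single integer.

Step 1: cell (5,3)='F' (+3 fires, +2 burnt)
  -> target ignites at step 1
Step 2: cell (5,3)='.' (+5 fires, +3 burnt)
Step 3: cell (5,3)='.' (+4 fires, +5 burnt)
Step 4: cell (5,3)='.' (+3 fires, +4 burnt)
Step 5: cell (5,3)='.' (+3 fires, +3 burnt)
Step 6: cell (5,3)='.' (+3 fires, +3 burnt)
Step 7: cell (5,3)='.' (+2 fires, +3 burnt)
Step 8: cell (5,3)='.' (+2 fires, +2 burnt)
Step 9: cell (5,3)='.' (+0 fires, +2 burnt)
  fire out at step 9

1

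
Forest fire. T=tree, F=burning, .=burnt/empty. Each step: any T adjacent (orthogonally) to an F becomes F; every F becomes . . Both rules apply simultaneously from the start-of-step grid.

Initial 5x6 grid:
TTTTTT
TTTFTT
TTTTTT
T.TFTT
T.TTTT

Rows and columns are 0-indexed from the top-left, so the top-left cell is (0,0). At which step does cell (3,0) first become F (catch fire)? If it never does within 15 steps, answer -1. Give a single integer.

Step 1: cell (3,0)='T' (+7 fires, +2 burnt)
Step 2: cell (3,0)='T' (+9 fires, +7 burnt)
Step 3: cell (3,0)='T' (+6 fires, +9 burnt)
Step 4: cell (3,0)='T' (+2 fires, +6 burnt)
Step 5: cell (3,0)='F' (+1 fires, +2 burnt)
  -> target ignites at step 5
Step 6: cell (3,0)='.' (+1 fires, +1 burnt)
Step 7: cell (3,0)='.' (+0 fires, +1 burnt)
  fire out at step 7

5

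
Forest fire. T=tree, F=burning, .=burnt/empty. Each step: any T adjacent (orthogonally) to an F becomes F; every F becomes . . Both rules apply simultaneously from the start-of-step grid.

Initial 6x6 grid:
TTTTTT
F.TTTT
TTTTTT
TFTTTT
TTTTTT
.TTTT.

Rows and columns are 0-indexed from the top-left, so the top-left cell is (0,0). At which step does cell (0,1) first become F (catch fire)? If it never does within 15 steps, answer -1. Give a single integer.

Step 1: cell (0,1)='T' (+6 fires, +2 burnt)
Step 2: cell (0,1)='F' (+6 fires, +6 burnt)
  -> target ignites at step 2
Step 3: cell (0,1)='.' (+6 fires, +6 burnt)
Step 4: cell (0,1)='.' (+6 fires, +6 burnt)
Step 5: cell (0,1)='.' (+5 fires, +6 burnt)
Step 6: cell (0,1)='.' (+2 fires, +5 burnt)
Step 7: cell (0,1)='.' (+0 fires, +2 burnt)
  fire out at step 7

2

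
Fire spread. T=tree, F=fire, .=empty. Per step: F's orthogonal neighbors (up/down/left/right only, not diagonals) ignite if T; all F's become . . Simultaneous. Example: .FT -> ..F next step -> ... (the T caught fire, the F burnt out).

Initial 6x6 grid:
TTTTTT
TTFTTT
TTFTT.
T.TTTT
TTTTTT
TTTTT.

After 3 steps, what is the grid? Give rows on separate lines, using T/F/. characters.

Step 1: 6 trees catch fire, 2 burn out
  TTFTTT
  TF.FTT
  TF.FT.
  T.FTTT
  TTTTTT
  TTTTT.
Step 2: 8 trees catch fire, 6 burn out
  TF.FTT
  F...FT
  F...F.
  T..FTT
  TTFTTT
  TTTTT.
Step 3: 8 trees catch fire, 8 burn out
  F...FT
  .....F
  ......
  F...FT
  TF.FTT
  TTFTT.

F...FT
.....F
......
F...FT
TF.FTT
TTFTT.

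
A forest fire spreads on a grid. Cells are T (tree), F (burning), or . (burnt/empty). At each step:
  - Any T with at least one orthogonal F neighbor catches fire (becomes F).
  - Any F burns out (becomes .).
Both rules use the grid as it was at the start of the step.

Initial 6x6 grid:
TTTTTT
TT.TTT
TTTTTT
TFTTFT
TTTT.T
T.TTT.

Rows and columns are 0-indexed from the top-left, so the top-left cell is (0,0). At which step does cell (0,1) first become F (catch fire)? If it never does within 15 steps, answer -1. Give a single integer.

Step 1: cell (0,1)='T' (+7 fires, +2 burnt)
Step 2: cell (0,1)='T' (+10 fires, +7 burnt)
Step 3: cell (0,1)='F' (+8 fires, +10 burnt)
  -> target ignites at step 3
Step 4: cell (0,1)='.' (+5 fires, +8 burnt)
Step 5: cell (0,1)='.' (+0 fires, +5 burnt)
  fire out at step 5

3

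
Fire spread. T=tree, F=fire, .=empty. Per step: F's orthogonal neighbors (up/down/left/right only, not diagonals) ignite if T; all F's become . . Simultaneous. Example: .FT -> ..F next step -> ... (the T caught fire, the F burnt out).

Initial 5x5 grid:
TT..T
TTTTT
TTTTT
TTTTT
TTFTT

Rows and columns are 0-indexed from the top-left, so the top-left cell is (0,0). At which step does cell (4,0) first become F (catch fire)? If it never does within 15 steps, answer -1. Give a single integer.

Step 1: cell (4,0)='T' (+3 fires, +1 burnt)
Step 2: cell (4,0)='F' (+5 fires, +3 burnt)
  -> target ignites at step 2
Step 3: cell (4,0)='.' (+5 fires, +5 burnt)
Step 4: cell (4,0)='.' (+4 fires, +5 burnt)
Step 5: cell (4,0)='.' (+3 fires, +4 burnt)
Step 6: cell (4,0)='.' (+2 fires, +3 burnt)
Step 7: cell (4,0)='.' (+0 fires, +2 burnt)
  fire out at step 7

2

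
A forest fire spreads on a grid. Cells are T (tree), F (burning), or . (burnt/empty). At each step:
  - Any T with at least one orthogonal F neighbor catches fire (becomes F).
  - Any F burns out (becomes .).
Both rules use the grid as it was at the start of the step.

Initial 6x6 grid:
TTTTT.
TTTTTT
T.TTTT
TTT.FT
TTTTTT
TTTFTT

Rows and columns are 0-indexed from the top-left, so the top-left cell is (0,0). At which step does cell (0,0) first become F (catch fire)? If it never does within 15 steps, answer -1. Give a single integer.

Step 1: cell (0,0)='T' (+6 fires, +2 burnt)
Step 2: cell (0,0)='T' (+7 fires, +6 burnt)
Step 3: cell (0,0)='T' (+7 fires, +7 burnt)
Step 4: cell (0,0)='T' (+4 fires, +7 burnt)
Step 5: cell (0,0)='T' (+3 fires, +4 burnt)
Step 6: cell (0,0)='T' (+3 fires, +3 burnt)
Step 7: cell (0,0)='F' (+1 fires, +3 burnt)
  -> target ignites at step 7
Step 8: cell (0,0)='.' (+0 fires, +1 burnt)
  fire out at step 8

7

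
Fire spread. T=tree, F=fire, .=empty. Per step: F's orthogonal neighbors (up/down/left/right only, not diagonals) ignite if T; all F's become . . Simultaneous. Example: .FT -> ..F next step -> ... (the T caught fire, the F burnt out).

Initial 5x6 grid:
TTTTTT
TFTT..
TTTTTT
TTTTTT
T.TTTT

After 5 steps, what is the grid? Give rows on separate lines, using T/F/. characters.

Step 1: 4 trees catch fire, 1 burn out
  TFTTTT
  F.FT..
  TFTTTT
  TTTTTT
  T.TTTT
Step 2: 6 trees catch fire, 4 burn out
  F.FTTT
  ...F..
  F.FTTT
  TFTTTT
  T.TTTT
Step 3: 4 trees catch fire, 6 burn out
  ...FTT
  ......
  ...FTT
  F.FTTT
  T.TTTT
Step 4: 5 trees catch fire, 4 burn out
  ....FT
  ......
  ....FT
  ...FTT
  F.FTTT
Step 5: 4 trees catch fire, 5 burn out
  .....F
  ......
  .....F
  ....FT
  ...FTT

.....F
......
.....F
....FT
...FTT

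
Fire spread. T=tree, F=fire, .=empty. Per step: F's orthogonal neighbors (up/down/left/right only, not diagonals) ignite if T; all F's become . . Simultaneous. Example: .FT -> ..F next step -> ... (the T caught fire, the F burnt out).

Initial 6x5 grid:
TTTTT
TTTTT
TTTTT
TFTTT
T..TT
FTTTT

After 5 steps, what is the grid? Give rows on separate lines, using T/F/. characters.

Step 1: 5 trees catch fire, 2 burn out
  TTTTT
  TTTTT
  TFTTT
  F.FTT
  F..TT
  .FTTT
Step 2: 5 trees catch fire, 5 burn out
  TTTTT
  TFTTT
  F.FTT
  ...FT
  ...TT
  ..FTT
Step 3: 7 trees catch fire, 5 burn out
  TFTTT
  F.FTT
  ...FT
  ....F
  ...FT
  ...FT
Step 4: 6 trees catch fire, 7 burn out
  F.FTT
  ...FT
  ....F
  .....
  ....F
  ....F
Step 5: 2 trees catch fire, 6 burn out
  ...FT
  ....F
  .....
  .....
  .....
  .....

...FT
....F
.....
.....
.....
.....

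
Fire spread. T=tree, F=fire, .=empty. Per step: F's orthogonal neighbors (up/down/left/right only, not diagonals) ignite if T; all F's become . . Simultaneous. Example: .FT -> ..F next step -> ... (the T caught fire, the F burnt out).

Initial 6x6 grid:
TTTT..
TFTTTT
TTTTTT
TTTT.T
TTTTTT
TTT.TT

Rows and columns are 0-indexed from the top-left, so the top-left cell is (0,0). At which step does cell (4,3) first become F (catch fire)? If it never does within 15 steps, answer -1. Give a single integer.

Step 1: cell (4,3)='T' (+4 fires, +1 burnt)
Step 2: cell (4,3)='T' (+6 fires, +4 burnt)
Step 3: cell (4,3)='T' (+6 fires, +6 burnt)
Step 4: cell (4,3)='T' (+6 fires, +6 burnt)
Step 5: cell (4,3)='F' (+4 fires, +6 burnt)
  -> target ignites at step 5
Step 6: cell (4,3)='.' (+2 fires, +4 burnt)
Step 7: cell (4,3)='.' (+2 fires, +2 burnt)
Step 8: cell (4,3)='.' (+1 fires, +2 burnt)
Step 9: cell (4,3)='.' (+0 fires, +1 burnt)
  fire out at step 9

5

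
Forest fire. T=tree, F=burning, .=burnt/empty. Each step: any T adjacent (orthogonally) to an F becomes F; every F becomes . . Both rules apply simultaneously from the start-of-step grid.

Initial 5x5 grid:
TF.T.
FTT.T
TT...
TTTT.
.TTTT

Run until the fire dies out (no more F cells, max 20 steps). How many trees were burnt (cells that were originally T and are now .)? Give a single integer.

Answer: 13

Derivation:
Step 1: +3 fires, +2 burnt (F count now 3)
Step 2: +3 fires, +3 burnt (F count now 3)
Step 3: +1 fires, +3 burnt (F count now 1)
Step 4: +2 fires, +1 burnt (F count now 2)
Step 5: +2 fires, +2 burnt (F count now 2)
Step 6: +1 fires, +2 burnt (F count now 1)
Step 7: +1 fires, +1 burnt (F count now 1)
Step 8: +0 fires, +1 burnt (F count now 0)
Fire out after step 8
Initially T: 15, now '.': 23
Total burnt (originally-T cells now '.'): 13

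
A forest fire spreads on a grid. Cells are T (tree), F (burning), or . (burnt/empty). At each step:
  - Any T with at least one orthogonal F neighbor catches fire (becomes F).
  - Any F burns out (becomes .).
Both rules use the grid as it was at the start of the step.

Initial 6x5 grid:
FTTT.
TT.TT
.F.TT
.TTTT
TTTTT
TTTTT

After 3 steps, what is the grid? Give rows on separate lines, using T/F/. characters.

Step 1: 4 trees catch fire, 2 burn out
  .FTT.
  FF.TT
  ...TT
  .FTTT
  TTTTT
  TTTTT
Step 2: 3 trees catch fire, 4 burn out
  ..FT.
  ...TT
  ...TT
  ..FTT
  TFTTT
  TTTTT
Step 3: 5 trees catch fire, 3 burn out
  ...F.
  ...TT
  ...TT
  ...FT
  F.FTT
  TFTTT

...F.
...TT
...TT
...FT
F.FTT
TFTTT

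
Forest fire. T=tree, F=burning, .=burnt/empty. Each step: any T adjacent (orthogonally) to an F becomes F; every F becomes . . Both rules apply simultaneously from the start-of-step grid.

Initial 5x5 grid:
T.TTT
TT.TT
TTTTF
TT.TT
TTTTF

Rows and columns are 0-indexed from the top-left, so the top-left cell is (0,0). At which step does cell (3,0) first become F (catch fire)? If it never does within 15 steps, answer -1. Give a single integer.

Step 1: cell (3,0)='T' (+4 fires, +2 burnt)
Step 2: cell (3,0)='T' (+5 fires, +4 burnt)
Step 3: cell (3,0)='T' (+3 fires, +5 burnt)
Step 4: cell (3,0)='T' (+5 fires, +3 burnt)
Step 5: cell (3,0)='F' (+2 fires, +5 burnt)
  -> target ignites at step 5
Step 6: cell (3,0)='.' (+1 fires, +2 burnt)
Step 7: cell (3,0)='.' (+0 fires, +1 burnt)
  fire out at step 7

5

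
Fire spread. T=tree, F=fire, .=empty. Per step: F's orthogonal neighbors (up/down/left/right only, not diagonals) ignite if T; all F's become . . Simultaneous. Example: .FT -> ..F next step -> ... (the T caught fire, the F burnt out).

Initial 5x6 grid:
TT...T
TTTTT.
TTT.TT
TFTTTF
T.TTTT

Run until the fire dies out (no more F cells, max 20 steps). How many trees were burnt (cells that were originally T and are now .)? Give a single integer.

Answer: 21

Derivation:
Step 1: +6 fires, +2 burnt (F count now 6)
Step 2: +8 fires, +6 burnt (F count now 8)
Step 3: +5 fires, +8 burnt (F count now 5)
Step 4: +2 fires, +5 burnt (F count now 2)
Step 5: +0 fires, +2 burnt (F count now 0)
Fire out after step 5
Initially T: 22, now '.': 29
Total burnt (originally-T cells now '.'): 21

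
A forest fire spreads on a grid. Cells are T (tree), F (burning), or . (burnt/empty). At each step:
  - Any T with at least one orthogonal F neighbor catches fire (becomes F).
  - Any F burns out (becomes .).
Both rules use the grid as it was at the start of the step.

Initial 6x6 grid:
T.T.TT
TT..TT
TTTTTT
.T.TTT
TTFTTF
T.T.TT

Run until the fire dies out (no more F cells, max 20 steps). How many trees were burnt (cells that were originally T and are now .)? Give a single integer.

Answer: 25

Derivation:
Step 1: +6 fires, +2 burnt (F count now 6)
Step 2: +6 fires, +6 burnt (F count now 6)
Step 3: +5 fires, +6 burnt (F count now 5)
Step 4: +5 fires, +5 burnt (F count now 5)
Step 5: +2 fires, +5 burnt (F count now 2)
Step 6: +1 fires, +2 burnt (F count now 1)
Step 7: +0 fires, +1 burnt (F count now 0)
Fire out after step 7
Initially T: 26, now '.': 35
Total burnt (originally-T cells now '.'): 25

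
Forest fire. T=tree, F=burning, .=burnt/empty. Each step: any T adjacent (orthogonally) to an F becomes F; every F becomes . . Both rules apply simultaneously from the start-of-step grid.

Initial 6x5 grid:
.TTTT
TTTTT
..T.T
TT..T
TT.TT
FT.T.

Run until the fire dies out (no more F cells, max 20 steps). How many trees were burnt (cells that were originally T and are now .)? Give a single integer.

Answer: 5

Derivation:
Step 1: +2 fires, +1 burnt (F count now 2)
Step 2: +2 fires, +2 burnt (F count now 2)
Step 3: +1 fires, +2 burnt (F count now 1)
Step 4: +0 fires, +1 burnt (F count now 0)
Fire out after step 4
Initially T: 20, now '.': 15
Total burnt (originally-T cells now '.'): 5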